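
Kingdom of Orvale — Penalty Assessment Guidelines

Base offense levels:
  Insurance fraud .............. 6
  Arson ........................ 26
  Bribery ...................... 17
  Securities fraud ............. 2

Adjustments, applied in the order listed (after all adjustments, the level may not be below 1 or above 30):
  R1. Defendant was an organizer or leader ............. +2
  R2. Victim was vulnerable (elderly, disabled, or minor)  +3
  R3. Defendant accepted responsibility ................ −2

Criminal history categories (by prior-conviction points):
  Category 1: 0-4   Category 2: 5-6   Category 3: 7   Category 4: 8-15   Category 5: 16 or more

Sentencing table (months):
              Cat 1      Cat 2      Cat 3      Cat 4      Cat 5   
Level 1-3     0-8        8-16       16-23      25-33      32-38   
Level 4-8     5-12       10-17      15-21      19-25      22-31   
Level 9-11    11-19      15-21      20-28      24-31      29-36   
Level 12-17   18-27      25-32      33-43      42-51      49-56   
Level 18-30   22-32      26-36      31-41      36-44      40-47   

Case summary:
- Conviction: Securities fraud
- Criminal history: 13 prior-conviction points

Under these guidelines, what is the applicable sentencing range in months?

25-33 months

Base offense level for securities fraud: 2.
Final offense level: 2.
Criminal history: 13 prior points → Category 4 (8-15).
Level 2 falls in the 1-3 band.
Grid: Level 1-3 × Category 4 = 25-33 months.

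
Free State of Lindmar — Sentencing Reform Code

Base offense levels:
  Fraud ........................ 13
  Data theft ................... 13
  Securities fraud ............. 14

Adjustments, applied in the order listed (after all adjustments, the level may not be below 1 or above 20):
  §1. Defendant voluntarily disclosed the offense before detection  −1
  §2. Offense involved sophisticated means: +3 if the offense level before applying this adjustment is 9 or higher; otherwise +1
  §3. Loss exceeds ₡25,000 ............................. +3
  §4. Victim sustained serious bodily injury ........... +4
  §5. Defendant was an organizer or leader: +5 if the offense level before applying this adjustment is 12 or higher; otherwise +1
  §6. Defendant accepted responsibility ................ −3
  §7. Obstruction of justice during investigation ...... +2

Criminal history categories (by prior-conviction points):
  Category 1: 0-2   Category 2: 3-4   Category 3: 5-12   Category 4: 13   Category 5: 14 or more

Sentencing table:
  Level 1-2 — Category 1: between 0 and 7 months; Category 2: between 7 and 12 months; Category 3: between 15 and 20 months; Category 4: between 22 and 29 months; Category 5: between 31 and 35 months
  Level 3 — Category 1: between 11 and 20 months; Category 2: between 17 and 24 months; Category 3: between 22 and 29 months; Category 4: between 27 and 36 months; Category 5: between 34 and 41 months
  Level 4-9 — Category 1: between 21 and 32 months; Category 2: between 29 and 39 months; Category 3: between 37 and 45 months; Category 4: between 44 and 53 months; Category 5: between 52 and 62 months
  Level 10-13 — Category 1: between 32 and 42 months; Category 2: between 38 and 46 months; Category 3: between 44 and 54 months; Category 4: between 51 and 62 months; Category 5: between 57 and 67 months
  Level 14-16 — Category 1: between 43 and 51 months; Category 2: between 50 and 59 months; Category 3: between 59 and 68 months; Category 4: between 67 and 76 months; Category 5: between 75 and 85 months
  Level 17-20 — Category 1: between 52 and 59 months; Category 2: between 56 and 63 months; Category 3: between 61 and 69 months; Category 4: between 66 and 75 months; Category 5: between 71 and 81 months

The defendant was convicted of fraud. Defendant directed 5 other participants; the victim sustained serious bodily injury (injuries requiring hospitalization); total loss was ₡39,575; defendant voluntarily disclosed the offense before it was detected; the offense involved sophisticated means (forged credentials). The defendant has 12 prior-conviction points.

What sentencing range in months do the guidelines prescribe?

Base offense level for fraud: 13.
§1 applies: 13 − 1 = 12.
§2 applies (level before this adjustment is 12 ≥ 9, so +3): 12 + 3 = 15.
§3 applies: 15 + 3 = 18.
§4 applies: 18 + 4 = 22.
§5 applies (level before this adjustment is 22 ≥ 12, so +5): 22 + 5 = 27.
§6 does not apply.
§7 does not apply.
Level 27 exceeds the maximum of 20; capped at 20.
Final offense level: 20.
Criminal history: 12 prior points → Category 3 (5-12).
Level 20 falls in the 17-20 band.
Grid: Level 17-20 × Category 3 = 61-69 months.

61-69 months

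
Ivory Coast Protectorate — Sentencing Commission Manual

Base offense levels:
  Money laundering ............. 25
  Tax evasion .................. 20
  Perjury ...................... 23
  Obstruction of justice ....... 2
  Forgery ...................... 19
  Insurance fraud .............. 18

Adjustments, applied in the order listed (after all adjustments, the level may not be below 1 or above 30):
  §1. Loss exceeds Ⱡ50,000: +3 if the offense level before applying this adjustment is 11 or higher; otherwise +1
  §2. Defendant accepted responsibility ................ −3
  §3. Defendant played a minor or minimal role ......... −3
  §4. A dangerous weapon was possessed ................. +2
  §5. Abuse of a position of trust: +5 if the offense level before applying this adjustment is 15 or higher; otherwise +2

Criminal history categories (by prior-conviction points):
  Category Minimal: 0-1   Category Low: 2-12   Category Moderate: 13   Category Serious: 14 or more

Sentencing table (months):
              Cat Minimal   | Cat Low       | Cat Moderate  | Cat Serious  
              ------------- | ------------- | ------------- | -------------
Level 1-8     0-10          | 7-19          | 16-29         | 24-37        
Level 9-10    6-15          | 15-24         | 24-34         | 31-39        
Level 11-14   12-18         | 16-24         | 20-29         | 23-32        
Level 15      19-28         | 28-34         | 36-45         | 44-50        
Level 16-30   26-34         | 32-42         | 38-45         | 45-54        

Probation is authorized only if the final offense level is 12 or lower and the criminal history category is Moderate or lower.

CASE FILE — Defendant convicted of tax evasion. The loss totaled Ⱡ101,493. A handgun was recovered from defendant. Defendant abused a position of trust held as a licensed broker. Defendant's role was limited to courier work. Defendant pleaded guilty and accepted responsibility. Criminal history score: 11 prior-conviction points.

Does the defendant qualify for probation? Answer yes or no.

No

Base offense level for tax evasion: 20.
§1 applies (level before this adjustment is 20 ≥ 11, so +3): 20 + 3 = 23.
§2 applies: 23 − 3 = 20.
§3 applies: 20 − 3 = 17.
§4 applies: 17 + 2 = 19.
§5 applies (level before this adjustment is 19 ≥ 15, so +5): 19 + 5 = 24.
Final offense level: 24.
Criminal history: 11 prior points → Category Low (2-12).
Level 24 falls in the 16-30 band.
Grid: Level 16-30 × Category Low = 32-42 months.
Probation check: level 24 > 12 and category Low ≤ Moderate → not eligible.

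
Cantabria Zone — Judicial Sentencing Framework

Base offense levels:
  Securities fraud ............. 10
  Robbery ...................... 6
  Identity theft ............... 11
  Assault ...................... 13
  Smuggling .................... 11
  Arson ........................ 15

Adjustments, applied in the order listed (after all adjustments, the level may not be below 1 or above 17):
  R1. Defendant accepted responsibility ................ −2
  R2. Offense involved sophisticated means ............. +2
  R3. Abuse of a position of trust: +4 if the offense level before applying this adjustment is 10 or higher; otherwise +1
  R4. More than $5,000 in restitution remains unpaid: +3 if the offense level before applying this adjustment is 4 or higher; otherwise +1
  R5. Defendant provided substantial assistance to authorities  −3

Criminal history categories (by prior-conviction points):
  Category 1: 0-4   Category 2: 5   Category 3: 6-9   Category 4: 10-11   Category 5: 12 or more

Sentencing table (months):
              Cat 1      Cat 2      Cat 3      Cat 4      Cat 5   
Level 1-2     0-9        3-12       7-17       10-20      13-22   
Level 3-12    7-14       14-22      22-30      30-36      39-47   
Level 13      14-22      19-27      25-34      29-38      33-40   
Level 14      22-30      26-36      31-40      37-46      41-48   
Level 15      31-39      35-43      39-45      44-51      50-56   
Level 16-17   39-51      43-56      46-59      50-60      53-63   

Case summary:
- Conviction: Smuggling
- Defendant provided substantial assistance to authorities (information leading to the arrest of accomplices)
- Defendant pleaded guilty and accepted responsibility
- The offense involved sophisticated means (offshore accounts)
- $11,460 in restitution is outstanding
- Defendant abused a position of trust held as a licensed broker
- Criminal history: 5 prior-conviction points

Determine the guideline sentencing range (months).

35-43 months

Base offense level for smuggling: 11.
R1 applies: 11 − 2 = 9.
R2 applies: 9 + 2 = 11.
R3 applies (level before this adjustment is 11 ≥ 10, so +4): 11 + 4 = 15.
R4 applies (level before this adjustment is 15 ≥ 4, so +3): 15 + 3 = 18.
R5 applies: 18 − 3 = 15.
Final offense level: 15.
Criminal history: 5 prior points → Category 2 (5).
Level 15 falls in the 15 band.
Grid: Level 15 × Category 2 = 35-43 months.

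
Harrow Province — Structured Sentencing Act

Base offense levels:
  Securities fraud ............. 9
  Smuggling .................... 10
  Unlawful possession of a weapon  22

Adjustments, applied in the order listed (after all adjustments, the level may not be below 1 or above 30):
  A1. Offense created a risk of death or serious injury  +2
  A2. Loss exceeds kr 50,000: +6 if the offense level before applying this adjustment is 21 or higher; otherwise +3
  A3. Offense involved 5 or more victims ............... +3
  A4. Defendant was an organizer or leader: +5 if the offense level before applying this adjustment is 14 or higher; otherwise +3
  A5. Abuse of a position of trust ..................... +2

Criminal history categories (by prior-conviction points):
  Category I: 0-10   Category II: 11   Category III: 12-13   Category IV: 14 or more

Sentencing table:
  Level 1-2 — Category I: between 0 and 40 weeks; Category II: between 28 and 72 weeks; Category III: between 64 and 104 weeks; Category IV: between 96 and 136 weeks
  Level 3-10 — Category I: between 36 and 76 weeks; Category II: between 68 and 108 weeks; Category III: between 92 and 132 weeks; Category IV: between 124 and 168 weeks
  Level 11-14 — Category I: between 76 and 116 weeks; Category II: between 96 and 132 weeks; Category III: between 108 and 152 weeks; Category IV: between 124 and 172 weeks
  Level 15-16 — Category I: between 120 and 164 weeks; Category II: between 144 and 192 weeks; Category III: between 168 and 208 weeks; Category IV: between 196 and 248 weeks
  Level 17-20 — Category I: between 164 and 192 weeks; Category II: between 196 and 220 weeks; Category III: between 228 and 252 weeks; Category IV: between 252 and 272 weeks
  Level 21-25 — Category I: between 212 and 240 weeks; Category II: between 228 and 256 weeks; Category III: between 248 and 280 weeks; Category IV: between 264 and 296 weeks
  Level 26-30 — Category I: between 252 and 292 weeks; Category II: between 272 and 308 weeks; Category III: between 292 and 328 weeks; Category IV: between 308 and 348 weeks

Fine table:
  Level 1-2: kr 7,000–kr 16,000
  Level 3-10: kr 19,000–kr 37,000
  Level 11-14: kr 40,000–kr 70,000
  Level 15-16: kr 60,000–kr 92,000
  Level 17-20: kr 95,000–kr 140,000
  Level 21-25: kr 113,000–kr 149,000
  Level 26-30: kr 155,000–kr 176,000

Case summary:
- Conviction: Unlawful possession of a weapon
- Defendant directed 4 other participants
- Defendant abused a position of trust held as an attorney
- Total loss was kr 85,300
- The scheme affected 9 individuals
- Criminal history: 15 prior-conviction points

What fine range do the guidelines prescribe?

Base offense level for unlawful possession of a weapon: 22.
A2 applies (level before this adjustment is 22 ≥ 21, so +6): 22 + 6 = 28.
A3 applies: 28 + 3 = 31.
A4 applies (level before this adjustment is 31 ≥ 14, so +5): 31 + 5 = 36.
A5 applies: 36 + 2 = 38.
Level 38 exceeds the maximum of 30; capped at 30.
Final offense level: 30.
Level 30 falls in the 26-30 band.
Fine table: Level 26-30 → kr 155,000–kr 176,000.

kr 155,000–kr 176,000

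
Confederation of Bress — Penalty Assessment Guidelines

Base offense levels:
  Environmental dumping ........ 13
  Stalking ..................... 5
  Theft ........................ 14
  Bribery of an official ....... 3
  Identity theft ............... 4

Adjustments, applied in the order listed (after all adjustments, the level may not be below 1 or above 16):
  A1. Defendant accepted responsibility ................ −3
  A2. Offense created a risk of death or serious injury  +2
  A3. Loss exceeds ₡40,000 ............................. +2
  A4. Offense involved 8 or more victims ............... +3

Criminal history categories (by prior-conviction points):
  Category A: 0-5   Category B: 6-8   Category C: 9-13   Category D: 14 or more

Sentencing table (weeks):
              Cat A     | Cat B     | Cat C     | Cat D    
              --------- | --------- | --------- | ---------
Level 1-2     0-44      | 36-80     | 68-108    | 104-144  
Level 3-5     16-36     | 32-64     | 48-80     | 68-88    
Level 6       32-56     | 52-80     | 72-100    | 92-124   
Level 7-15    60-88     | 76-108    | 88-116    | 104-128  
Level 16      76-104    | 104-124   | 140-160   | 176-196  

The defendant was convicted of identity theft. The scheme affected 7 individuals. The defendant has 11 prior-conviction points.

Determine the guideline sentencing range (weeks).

48-80 weeks

Base offense level for identity theft: 4.
Final offense level: 4.
Criminal history: 11 prior points → Category C (9-13).
Level 4 falls in the 3-5 band.
Grid: Level 3-5 × Category C = 48-80 weeks.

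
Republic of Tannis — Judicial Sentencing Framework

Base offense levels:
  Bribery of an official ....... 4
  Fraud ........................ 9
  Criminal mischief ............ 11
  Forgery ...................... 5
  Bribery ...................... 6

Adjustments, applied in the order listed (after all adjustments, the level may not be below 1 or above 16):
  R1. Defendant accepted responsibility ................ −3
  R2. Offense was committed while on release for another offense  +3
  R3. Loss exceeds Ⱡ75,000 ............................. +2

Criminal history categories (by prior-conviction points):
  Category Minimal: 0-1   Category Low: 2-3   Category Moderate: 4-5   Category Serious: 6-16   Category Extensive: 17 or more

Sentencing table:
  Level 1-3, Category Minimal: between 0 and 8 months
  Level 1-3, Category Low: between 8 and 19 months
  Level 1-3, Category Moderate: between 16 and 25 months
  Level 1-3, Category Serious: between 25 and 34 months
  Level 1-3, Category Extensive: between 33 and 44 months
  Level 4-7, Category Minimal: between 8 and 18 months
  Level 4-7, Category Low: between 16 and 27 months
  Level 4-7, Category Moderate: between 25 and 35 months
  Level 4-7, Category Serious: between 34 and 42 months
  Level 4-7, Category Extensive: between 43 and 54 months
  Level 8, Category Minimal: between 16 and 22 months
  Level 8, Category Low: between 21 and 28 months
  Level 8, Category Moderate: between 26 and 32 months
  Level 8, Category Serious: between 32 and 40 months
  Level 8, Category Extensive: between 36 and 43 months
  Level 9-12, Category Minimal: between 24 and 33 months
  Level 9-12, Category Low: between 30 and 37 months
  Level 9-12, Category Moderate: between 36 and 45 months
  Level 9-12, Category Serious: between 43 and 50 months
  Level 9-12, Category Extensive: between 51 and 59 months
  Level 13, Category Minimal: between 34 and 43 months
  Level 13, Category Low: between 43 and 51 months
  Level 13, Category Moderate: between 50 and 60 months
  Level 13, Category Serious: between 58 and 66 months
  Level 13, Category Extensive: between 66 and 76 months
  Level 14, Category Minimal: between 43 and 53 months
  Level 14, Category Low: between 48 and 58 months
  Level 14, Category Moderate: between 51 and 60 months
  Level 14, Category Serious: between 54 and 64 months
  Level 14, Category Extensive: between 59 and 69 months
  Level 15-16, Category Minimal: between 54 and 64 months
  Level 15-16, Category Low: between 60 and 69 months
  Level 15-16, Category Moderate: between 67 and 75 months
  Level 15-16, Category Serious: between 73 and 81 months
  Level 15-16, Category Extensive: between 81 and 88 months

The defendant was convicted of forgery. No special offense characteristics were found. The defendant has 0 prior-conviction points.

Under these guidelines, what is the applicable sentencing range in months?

Base offense level for forgery: 5.
Final offense level: 5.
Criminal history: 0 prior points → Category Minimal (0-1).
Level 5 falls in the 4-7 band.
Grid: Level 4-7 × Category Minimal = 8-18 months.

8-18 months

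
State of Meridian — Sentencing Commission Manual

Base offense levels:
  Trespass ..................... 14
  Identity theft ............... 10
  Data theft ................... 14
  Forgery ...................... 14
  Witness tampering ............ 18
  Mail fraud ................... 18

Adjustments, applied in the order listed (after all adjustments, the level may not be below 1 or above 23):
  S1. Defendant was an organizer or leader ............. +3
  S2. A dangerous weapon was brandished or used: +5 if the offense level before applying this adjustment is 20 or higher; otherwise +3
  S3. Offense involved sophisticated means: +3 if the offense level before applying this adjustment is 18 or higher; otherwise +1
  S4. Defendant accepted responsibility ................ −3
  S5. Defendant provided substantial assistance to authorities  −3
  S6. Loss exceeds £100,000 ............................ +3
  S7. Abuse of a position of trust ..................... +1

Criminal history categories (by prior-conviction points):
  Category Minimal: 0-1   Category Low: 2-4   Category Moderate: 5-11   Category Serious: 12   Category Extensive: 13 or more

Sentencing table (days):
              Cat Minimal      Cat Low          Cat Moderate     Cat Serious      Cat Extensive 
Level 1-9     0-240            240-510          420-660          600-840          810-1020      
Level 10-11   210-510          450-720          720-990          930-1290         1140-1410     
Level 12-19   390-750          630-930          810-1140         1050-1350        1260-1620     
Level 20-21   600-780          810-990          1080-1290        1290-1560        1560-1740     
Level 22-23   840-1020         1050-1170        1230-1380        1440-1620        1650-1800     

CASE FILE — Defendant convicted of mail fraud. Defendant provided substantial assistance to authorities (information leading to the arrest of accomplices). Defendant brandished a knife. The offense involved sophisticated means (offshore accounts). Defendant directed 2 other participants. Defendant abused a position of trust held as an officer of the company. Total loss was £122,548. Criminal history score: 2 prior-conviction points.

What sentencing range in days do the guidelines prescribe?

1050-1170 days

Base offense level for mail fraud: 18.
S1 applies: 18 + 3 = 21.
S2 applies (level before this adjustment is 21 ≥ 20, so +5): 21 + 5 = 26.
S3 applies (level before this adjustment is 26 ≥ 18, so +3): 26 + 3 = 29.
S4 does not apply.
S5 applies: 29 − 3 = 26.
S6 applies: 26 + 3 = 29.
S7 applies: 29 + 1 = 30.
Level 30 exceeds the maximum of 23; capped at 23.
Final offense level: 23.
Criminal history: 2 prior points → Category Low (2-4).
Level 23 falls in the 22-23 band.
Grid: Level 22-23 × Category Low = 1050-1170 days.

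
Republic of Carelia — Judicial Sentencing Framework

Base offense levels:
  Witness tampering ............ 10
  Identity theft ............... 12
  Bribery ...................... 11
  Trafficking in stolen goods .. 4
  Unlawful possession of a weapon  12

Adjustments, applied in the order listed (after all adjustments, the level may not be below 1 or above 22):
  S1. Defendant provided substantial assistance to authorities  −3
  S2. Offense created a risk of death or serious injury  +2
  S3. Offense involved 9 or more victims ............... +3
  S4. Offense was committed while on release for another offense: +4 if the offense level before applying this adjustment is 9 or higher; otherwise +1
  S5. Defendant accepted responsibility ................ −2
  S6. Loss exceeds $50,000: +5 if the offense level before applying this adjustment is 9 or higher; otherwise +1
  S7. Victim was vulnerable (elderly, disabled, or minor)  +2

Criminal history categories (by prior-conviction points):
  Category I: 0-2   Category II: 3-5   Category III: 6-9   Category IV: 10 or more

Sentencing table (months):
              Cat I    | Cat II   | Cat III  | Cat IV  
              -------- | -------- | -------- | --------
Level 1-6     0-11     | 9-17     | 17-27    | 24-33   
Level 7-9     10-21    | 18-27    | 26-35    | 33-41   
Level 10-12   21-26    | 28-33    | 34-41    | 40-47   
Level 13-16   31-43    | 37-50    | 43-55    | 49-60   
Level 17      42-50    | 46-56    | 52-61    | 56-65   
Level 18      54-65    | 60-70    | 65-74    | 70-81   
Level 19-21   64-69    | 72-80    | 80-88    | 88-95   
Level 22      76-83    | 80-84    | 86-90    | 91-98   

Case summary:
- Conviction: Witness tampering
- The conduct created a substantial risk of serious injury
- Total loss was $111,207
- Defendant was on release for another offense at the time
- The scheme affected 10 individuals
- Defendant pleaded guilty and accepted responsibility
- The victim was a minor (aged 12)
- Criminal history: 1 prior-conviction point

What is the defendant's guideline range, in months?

Base offense level for witness tampering: 10.
S2 applies: 10 + 2 = 12.
S3 applies: 12 + 3 = 15.
S4 applies (level before this adjustment is 15 ≥ 9, so +4): 15 + 4 = 19.
S5 applies: 19 − 2 = 17.
S6 applies (level before this adjustment is 17 ≥ 9, so +5): 17 + 5 = 22.
S7 applies: 22 + 2 = 24.
Level 24 exceeds the maximum of 22; capped at 22.
Final offense level: 22.
Criminal history: 1 prior point → Category I (0-2).
Level 22 falls in the 22 band.
Grid: Level 22 × Category I = 76-83 months.

76-83 months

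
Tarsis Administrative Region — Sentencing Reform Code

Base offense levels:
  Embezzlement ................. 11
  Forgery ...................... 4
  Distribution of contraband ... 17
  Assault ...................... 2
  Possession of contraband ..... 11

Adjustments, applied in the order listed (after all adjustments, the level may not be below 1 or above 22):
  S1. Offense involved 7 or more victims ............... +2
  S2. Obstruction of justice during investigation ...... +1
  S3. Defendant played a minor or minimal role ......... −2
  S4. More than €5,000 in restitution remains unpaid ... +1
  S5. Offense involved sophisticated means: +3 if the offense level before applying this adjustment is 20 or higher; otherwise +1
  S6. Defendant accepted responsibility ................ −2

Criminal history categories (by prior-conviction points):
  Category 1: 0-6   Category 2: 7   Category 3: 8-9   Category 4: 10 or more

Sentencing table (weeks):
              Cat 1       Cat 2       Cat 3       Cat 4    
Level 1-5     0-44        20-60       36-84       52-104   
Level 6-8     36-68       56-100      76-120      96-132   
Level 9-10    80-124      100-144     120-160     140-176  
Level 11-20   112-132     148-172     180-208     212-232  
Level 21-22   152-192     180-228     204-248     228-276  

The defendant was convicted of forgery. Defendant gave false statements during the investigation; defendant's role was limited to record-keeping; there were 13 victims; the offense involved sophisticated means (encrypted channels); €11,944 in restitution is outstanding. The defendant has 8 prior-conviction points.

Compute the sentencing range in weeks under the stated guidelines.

Base offense level for forgery: 4.
S1 applies: 4 + 2 = 6.
S2 applies: 6 + 1 = 7.
S3 applies: 7 − 2 = 5.
S4 applies: 5 + 1 = 6.
S5 applies (level before this adjustment is 6 < 20, so +1): 6 + 1 = 7.
S6 does not apply.
Final offense level: 7.
Criminal history: 8 prior points → Category 3 (8-9).
Level 7 falls in the 6-8 band.
Grid: Level 6-8 × Category 3 = 76-120 weeks.

76-120 weeks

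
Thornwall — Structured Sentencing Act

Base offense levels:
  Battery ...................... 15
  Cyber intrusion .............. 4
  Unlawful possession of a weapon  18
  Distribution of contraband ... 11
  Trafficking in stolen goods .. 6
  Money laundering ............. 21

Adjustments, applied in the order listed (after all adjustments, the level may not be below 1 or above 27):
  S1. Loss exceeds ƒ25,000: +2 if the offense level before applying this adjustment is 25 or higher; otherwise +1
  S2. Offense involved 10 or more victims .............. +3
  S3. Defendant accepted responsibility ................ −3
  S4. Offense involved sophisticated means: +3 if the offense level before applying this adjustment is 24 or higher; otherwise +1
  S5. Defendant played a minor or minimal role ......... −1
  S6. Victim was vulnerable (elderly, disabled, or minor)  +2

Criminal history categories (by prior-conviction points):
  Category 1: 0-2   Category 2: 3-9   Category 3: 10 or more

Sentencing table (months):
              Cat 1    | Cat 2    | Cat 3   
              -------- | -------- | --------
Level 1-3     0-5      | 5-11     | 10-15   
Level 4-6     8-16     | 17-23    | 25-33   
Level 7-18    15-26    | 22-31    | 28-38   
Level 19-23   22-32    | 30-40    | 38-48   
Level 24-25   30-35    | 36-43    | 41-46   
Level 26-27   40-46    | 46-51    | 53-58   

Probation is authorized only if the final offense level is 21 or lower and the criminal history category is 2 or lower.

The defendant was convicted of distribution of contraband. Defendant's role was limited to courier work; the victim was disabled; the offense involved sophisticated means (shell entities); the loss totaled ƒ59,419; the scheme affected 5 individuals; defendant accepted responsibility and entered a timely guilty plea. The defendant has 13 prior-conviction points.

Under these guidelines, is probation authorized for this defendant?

No

Base offense level for distribution of contraband: 11.
S1 applies (level before this adjustment is 11 < 25, so +1): 11 + 1 = 12.
S2 does not apply.
S3 applies: 12 − 3 = 9.
S4 applies (level before this adjustment is 9 < 24, so +1): 9 + 1 = 10.
S5 applies: 10 − 1 = 9.
S6 applies: 9 + 2 = 11.
Final offense level: 11.
Criminal history: 13 prior points → Category 3 (10+).
Level 11 falls in the 7-18 band.
Grid: Level 7-18 × Category 3 = 28-38 months.
Probation check: level 11 ≤ 21 and category 3 > 2 → not eligible.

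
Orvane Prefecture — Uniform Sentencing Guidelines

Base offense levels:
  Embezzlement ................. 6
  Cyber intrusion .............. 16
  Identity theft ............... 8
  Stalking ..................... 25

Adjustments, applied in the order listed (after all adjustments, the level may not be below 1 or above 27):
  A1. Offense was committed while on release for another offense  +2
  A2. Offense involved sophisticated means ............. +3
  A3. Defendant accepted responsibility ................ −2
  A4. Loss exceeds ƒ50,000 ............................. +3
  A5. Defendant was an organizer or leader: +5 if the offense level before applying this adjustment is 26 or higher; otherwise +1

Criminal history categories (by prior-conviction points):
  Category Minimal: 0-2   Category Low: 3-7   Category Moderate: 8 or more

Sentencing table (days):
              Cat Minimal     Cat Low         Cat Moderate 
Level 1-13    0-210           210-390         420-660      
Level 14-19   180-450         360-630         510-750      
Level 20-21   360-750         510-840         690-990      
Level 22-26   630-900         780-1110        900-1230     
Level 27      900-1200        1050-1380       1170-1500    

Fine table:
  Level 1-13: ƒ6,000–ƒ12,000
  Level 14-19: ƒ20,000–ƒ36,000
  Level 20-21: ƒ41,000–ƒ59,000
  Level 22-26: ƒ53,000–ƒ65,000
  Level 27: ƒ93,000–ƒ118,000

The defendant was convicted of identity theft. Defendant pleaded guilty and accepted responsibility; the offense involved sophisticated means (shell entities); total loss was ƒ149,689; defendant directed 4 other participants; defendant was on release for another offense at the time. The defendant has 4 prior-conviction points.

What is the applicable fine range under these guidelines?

ƒ20,000–ƒ36,000

Base offense level for identity theft: 8.
A1 applies: 8 + 2 = 10.
A2 applies: 10 + 3 = 13.
A3 applies: 13 − 2 = 11.
A4 applies: 11 + 3 = 14.
A5 applies (level before this adjustment is 14 < 26, so +1): 14 + 1 = 15.
Final offense level: 15.
Level 15 falls in the 14-19 band.
Fine table: Level 14-19 → ƒ20,000–ƒ36,000.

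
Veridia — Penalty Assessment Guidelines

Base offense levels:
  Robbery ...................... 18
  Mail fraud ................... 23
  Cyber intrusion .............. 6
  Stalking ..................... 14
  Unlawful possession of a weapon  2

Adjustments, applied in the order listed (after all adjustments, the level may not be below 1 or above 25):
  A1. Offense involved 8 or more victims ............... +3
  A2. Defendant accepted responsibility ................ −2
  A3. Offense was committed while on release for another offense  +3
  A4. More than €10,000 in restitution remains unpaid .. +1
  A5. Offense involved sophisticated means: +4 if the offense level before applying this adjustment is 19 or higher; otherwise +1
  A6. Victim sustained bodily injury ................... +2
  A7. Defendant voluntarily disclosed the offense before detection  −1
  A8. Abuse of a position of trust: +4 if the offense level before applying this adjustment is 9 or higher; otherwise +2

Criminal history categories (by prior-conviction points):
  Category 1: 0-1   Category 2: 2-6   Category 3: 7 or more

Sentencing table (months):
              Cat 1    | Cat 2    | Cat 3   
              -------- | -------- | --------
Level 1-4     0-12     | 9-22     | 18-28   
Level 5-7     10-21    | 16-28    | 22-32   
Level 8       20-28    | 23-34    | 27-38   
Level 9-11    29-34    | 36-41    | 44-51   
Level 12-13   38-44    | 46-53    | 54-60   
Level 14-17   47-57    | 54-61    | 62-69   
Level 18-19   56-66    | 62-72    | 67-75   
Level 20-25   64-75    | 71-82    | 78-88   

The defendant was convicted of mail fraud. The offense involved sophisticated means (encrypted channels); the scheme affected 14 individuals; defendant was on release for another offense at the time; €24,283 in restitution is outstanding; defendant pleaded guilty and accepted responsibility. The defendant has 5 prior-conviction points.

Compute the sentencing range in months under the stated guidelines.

Base offense level for mail fraud: 23.
A1 applies: 23 + 3 = 26.
A2 applies: 26 − 2 = 24.
A3 applies: 24 + 3 = 27.
A4 applies: 27 + 1 = 28.
A5 applies (level before this adjustment is 28 ≥ 19, so +4): 28 + 4 = 32.
A6 does not apply.
A7 does not apply.
A8 does not apply.
Level 32 exceeds the maximum of 25; capped at 25.
Final offense level: 25.
Criminal history: 5 prior points → Category 2 (2-6).
Level 25 falls in the 20-25 band.
Grid: Level 20-25 × Category 2 = 71-82 months.

71-82 months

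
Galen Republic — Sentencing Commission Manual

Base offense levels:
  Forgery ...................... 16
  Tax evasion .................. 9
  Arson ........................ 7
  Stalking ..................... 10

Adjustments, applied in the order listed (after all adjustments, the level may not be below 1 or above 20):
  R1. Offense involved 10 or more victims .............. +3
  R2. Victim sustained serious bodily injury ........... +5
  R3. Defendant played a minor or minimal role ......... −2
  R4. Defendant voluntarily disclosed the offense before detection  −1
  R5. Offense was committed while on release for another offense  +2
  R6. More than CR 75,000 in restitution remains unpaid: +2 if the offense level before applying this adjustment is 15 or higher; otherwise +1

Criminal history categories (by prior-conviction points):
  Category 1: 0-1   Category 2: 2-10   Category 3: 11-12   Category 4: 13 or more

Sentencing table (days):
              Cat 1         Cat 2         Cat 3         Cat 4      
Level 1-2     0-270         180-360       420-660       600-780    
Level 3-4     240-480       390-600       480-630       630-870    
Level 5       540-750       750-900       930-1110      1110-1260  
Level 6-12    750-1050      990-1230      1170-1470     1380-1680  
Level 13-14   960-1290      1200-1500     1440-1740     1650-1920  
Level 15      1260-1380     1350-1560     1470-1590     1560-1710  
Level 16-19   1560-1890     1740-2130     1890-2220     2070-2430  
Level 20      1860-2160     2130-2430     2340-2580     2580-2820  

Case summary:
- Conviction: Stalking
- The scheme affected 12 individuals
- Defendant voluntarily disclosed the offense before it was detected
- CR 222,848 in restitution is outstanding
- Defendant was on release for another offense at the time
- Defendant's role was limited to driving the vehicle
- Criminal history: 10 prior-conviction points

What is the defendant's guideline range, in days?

Base offense level for stalking: 10.
R1 applies: 10 + 3 = 13.
R2 does not apply.
R3 applies: 13 − 2 = 11.
R4 applies: 11 − 1 = 10.
R5 applies: 10 + 2 = 12.
R6 applies (level before this adjustment is 12 < 15, so +1): 12 + 1 = 13.
Final offense level: 13.
Criminal history: 10 prior points → Category 2 (2-10).
Level 13 falls in the 13-14 band.
Grid: Level 13-14 × Category 2 = 1200-1500 days.

1200-1500 days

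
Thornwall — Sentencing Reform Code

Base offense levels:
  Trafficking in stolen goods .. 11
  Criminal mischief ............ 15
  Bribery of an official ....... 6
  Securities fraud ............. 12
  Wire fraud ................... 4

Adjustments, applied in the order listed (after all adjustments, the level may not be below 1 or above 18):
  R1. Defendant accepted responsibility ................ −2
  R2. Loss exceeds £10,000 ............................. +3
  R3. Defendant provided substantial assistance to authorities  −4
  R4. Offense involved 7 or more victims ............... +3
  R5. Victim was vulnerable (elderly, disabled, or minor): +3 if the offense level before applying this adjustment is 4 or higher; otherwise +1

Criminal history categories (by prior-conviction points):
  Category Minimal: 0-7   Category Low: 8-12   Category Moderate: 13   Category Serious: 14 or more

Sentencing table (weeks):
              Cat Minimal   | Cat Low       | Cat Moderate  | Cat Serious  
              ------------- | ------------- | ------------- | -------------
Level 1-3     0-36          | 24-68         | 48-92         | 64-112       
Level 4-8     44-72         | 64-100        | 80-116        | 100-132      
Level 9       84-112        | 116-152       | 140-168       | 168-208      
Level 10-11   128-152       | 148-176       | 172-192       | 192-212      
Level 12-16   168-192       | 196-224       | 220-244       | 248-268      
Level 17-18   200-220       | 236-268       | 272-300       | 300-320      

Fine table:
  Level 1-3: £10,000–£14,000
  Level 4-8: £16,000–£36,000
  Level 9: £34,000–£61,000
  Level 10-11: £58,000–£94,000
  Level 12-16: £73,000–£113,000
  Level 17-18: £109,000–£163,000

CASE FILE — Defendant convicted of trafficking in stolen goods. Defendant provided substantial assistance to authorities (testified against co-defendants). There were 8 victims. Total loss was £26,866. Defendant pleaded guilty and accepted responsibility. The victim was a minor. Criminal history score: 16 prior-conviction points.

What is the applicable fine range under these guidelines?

Base offense level for trafficking in stolen goods: 11.
R1 applies: 11 − 2 = 9.
R2 applies: 9 + 3 = 12.
R3 applies: 12 − 4 = 8.
R4 applies: 8 + 3 = 11.
R5 applies (level before this adjustment is 11 ≥ 4, so +3): 11 + 3 = 14.
Final offense level: 14.
Level 14 falls in the 12-16 band.
Fine table: Level 12-16 → £73,000–£113,000.

£73,000–£113,000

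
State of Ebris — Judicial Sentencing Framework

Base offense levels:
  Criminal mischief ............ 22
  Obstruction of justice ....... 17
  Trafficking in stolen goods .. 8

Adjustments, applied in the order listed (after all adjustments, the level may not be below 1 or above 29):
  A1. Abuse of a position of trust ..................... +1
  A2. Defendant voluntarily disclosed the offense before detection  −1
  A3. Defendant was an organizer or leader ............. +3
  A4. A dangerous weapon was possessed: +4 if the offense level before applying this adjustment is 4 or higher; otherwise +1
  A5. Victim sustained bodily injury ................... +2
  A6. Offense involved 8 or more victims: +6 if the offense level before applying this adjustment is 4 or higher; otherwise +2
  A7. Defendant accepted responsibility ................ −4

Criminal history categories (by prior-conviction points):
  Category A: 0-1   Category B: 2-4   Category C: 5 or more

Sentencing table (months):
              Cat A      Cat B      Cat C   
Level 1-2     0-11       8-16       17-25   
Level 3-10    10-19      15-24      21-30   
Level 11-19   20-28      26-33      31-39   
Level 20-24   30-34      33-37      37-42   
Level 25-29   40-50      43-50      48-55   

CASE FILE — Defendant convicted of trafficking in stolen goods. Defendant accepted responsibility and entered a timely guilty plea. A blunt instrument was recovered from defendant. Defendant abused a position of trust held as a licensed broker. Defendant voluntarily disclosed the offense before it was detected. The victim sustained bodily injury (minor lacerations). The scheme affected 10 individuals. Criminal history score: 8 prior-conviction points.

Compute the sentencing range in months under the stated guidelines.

Base offense level for trafficking in stolen goods: 8.
A1 applies: 8 + 1 = 9.
A2 applies: 9 − 1 = 8.
A4 applies (level before this adjustment is 8 ≥ 4, so +4): 8 + 4 = 12.
A5 applies: 12 + 2 = 14.
A6 applies (level before this adjustment is 14 ≥ 4, so +6): 14 + 6 = 20.
A7 applies: 20 − 4 = 16.
Final offense level: 16.
Criminal history: 8 prior points → Category C (5+).
Level 16 falls in the 11-19 band.
Grid: Level 11-19 × Category C = 31-39 months.

31-39 months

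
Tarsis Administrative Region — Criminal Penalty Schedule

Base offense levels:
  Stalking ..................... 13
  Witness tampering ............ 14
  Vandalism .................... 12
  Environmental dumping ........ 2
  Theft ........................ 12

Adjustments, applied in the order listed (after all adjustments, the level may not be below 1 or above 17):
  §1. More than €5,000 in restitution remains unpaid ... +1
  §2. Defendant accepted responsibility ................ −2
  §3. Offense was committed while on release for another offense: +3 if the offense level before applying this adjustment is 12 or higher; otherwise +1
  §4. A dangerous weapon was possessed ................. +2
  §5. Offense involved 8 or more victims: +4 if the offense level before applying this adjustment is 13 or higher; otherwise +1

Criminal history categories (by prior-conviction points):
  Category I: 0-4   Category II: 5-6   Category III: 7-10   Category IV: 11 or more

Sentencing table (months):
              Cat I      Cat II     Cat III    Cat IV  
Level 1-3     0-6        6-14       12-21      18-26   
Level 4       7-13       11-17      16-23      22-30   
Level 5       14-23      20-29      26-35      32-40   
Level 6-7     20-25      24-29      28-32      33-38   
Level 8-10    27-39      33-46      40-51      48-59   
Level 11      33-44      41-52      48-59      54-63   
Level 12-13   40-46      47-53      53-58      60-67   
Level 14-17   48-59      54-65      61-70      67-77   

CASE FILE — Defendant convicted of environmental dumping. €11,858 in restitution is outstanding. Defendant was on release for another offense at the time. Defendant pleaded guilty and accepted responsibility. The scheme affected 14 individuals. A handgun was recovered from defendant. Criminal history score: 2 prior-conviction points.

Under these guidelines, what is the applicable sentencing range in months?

Base offense level for environmental dumping: 2.
§1 applies: 2 + 1 = 3.
§2 applies: 3 − 2 = 1.
§3 applies (level before this adjustment is 1 < 12, so +1): 1 + 1 = 2.
§4 applies: 2 + 2 = 4.
§5 applies (level before this adjustment is 4 < 13, so +1): 4 + 1 = 5.
Final offense level: 5.
Criminal history: 2 prior points → Category I (0-4).
Level 5 falls in the 5 band.
Grid: Level 5 × Category I = 14-23 months.

14-23 months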